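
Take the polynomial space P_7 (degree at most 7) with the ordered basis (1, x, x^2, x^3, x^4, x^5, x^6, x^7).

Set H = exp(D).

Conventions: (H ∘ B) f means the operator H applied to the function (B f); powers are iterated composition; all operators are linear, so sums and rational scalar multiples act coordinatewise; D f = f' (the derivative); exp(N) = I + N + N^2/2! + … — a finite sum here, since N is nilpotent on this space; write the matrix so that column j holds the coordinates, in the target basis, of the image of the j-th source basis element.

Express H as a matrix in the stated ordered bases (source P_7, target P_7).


image of 1: 1
image of x: x + 1
image of x^2: x^2 + 2x + 1
image of x^3: x^3 + 3x^2 + 3x + 1
image of x^4: x^4 + 4x^3 + 6x^2 + 4x + 1
image of x^5: x^5 + 5x^4 + 10x^3 + 10x^2 + 5x + 1
image of x^6: x^6 + 6x^5 + 15x^4 + 20x^3 + 15x^2 + 6x + 1
image of x^7: x^7 + 7x^6 + 21x^5 + 35x^4 + 35x^3 + 21x^2 + 7x + 1
each image's coordinates form column j of the matrix

the matrix is [[1, 1, 1, 1, 1, 1, 1, 1]; [0, 1, 2, 3, 4, 5, 6, 7]; [0, 0, 1, 3, 6, 10, 15, 21]; [0, 0, 0, 1, 4, 10, 20, 35]; [0, 0, 0, 0, 1, 5, 15, 35]; [0, 0, 0, 0, 0, 1, 6, 21]; [0, 0, 0, 0, 0, 0, 1, 7]; [0, 0, 0, 0, 0, 0, 0, 1]] (rows listed top to bottom)


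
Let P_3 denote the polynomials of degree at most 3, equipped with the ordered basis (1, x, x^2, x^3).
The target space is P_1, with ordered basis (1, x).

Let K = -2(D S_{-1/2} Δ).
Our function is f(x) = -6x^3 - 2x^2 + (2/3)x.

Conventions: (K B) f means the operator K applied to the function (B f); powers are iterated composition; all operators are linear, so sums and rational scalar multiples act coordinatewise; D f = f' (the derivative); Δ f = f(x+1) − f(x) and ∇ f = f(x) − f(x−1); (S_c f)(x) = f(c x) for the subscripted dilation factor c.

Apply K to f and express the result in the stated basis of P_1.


the result is g(x) = 18x - 22

Δ f = -18x^2 - 22x - 22/3
S_{-1/2} Δ f = -(9/2)x^2 + 11x - 22/3
D S_{-1/2} Δ f = -9x + 11
(-2(D S_{-1/2} Δ)) f = 18x - 22


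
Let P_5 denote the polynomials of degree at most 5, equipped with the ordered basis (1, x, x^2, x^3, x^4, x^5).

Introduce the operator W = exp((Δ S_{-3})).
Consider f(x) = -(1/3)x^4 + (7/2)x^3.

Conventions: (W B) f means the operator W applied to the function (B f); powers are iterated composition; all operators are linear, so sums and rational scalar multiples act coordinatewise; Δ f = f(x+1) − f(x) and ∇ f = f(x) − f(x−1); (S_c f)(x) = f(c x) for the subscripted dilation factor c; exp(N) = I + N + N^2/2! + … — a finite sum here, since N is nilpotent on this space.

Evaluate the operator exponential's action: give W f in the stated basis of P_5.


order-1 term: -108x^3 - (891/2)x^2 - (783/2)x - 243/2
order-2 term: 4374x^2 + (729/2)x + 81/2
order-3 term: 26244x + 25515/2
order-4 term: -19683
the series for exp((Δ S_{-3})) f terminates at order 4
exp((Δ S_{-3})) f = -(1/3)x^4 - (209/2)x^3 + (7857/2)x^2 + 26217x - 14013/2

the image equals g(x) = -(1/3)x^4 - (209/2)x^3 + (7857/2)x^2 + 26217x - 14013/2


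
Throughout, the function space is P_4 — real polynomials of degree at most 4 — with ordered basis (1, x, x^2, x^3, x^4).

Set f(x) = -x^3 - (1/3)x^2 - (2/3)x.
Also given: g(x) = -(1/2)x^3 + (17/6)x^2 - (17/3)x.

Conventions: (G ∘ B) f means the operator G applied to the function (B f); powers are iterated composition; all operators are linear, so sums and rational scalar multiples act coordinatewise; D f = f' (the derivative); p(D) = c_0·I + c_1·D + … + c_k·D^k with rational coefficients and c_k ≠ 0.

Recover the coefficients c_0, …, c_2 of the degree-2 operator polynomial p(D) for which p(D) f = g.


D^0 f = -x^3 - (1/3)x^2 - (2/3)x
D^1 f = -3x^2 - (2/3)x - 2/3
D^2 f = -6x - 2/3
matching coefficients of g against c_0 f + c_1 Df + … from the top degree down determines the c_i
solution: c_0 = 1/2, c_1 = -1, c_2 = 1

p(D) = (1/2)·I − D + D^2, i.e. c_0 = 1/2, c_1 = -1, c_2 = 1


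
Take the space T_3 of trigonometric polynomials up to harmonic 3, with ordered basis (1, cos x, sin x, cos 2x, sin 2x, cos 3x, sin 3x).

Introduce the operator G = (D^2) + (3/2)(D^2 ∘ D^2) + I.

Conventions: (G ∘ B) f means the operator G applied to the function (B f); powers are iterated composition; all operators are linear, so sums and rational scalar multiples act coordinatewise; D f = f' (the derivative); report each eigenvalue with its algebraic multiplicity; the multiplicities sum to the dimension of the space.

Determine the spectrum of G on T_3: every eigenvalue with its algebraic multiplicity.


image of 1: 1
image of cos x: (3/2)cos x
image of sin x: (3/2)sin x
image of cos 2x: 21cos 2x
image of sin 2x: 21sin 2x
image of cos 3x: (227/2)cos 3x
image of sin 3x: (227/2)sin 3x
the matrix is diagonal; its diagonal is (1, 3/2, 3/2, 21, 21, 227/2, 227/2)
for a triangular matrix the eigenvalues are the diagonal entries, with algebraic multiplicity their repetition count

λ = 1 (multiplicity 1), λ = 3/2 (multiplicity 2), λ = 21 (multiplicity 2), λ = 227/2 (multiplicity 2)


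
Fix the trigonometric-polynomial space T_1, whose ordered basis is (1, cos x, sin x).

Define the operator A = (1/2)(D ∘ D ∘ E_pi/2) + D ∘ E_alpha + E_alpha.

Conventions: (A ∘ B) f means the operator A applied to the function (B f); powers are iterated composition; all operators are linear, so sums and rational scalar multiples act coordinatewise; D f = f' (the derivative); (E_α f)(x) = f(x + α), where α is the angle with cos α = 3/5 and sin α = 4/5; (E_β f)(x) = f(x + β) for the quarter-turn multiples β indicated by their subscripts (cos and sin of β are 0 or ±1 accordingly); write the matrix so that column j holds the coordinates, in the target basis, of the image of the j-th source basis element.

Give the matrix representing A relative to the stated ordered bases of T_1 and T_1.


image of 1: 1
image of cos x: -(1/5)cos x - (9/10)sin x
image of sin x: (9/10)cos x - (1/5)sin x
each image's coordinates form column j of the matrix

the matrix is [[1, 0, 0]; [0, -1/5, 9/10]; [0, -9/10, -1/5]] (rows listed top to bottom)


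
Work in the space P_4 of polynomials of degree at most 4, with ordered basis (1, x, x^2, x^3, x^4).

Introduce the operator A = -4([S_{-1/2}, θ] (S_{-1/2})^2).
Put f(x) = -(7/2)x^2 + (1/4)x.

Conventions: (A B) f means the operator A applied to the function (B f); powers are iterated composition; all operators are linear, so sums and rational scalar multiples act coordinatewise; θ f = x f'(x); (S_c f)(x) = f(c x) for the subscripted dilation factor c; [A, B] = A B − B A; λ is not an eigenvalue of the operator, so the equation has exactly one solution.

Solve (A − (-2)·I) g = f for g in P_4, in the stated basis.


write g with unknown coordinates in the stated basis and equate coefficients in (A − (-2)·I) g = f
solving from the highest basis element down gives g = -(7/4)x^2 + (1/8)x
check: A g = 0
so A g − (-2)·g = -(7/2)x^2 + (1/4)x = f ✓

g(x) = -(7/4)x^2 + (1/8)x


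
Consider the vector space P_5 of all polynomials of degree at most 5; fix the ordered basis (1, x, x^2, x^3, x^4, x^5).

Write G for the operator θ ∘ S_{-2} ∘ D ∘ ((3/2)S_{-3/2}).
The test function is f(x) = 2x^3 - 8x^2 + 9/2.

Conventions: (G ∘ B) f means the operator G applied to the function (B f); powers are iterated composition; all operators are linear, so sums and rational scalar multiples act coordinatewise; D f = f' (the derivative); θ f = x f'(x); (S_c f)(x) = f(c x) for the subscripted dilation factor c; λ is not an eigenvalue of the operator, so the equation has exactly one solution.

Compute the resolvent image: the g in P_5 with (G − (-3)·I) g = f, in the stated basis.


write g with unknown coordinates in the stated basis and equate coefficients in (G − (-3)·I) g = f
solving from the highest basis element down gives g = (2/3)x^3 + (73/3)x^2 + (219/2)x + 3/2
check: G g = -81x^2 - (657/2)x
so G g − (-3)·g = 2x^3 - 8x^2 + 9/2 = f ✓

the result is g(x) = (2/3)x^3 + (73/3)x^2 + (219/2)x + 3/2


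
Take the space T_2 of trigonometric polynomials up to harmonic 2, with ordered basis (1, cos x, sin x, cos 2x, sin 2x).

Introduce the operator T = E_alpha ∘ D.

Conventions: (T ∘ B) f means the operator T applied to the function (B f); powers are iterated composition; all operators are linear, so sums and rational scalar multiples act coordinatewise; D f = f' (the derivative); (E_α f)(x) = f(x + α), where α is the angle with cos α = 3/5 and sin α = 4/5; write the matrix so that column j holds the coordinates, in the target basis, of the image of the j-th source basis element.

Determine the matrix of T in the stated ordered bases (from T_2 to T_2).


the matrix is [[0, 0, 0, 0, 0]; [0, -4/5, 3/5, 0, 0]; [0, -3/5, -4/5, 0, 0]; [0, 0, 0, -48/25, -14/25]; [0, 0, 0, 14/25, -48/25]] (rows listed top to bottom)

image of 1: 0
image of cos x: -(4/5)cos x - (3/5)sin x
image of sin x: (3/5)cos x - (4/5)sin x
image of cos 2x: -(48/25)cos 2x + (14/25)sin 2x
image of sin 2x: -(14/25)cos 2x - (48/25)sin 2x
each image's coordinates form column j of the matrix


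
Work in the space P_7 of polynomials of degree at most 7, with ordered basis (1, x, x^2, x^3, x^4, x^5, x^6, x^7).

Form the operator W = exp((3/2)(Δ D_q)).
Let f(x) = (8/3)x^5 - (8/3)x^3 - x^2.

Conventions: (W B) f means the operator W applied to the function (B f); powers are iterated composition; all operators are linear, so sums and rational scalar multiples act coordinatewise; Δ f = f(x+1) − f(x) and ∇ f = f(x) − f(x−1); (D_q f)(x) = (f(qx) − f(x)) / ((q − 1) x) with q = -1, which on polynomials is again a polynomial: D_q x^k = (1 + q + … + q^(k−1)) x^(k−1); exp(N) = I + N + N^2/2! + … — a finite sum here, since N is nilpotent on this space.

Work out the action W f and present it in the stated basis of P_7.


order-1 term: 16x^3 + 24x^2 + 8x
order-2 term: 24x + 12
the series for exp((3/2)(Δ D_q)) f terminates at order 2
exp((3/2)(Δ D_q)) f = (8/3)x^5 + (40/3)x^3 + 23x^2 + 32x + 12

g(x) = (8/3)x^5 + (40/3)x^3 + 23x^2 + 32x + 12


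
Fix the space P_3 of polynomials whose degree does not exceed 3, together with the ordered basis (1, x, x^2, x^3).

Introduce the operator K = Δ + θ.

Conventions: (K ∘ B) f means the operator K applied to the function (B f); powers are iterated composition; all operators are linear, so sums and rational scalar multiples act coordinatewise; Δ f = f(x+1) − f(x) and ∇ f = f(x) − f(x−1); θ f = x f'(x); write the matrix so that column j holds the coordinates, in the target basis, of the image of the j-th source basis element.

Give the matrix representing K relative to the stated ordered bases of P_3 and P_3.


the matrix is [[0, 1, 1, 1]; [0, 1, 2, 3]; [0, 0, 2, 3]; [0, 0, 0, 3]] (rows listed top to bottom)

image of 1: 0
image of x: x + 1
image of x^2: 2x^2 + 2x + 1
image of x^3: 3x^3 + 3x^2 + 3x + 1
each image's coordinates form column j of the matrix


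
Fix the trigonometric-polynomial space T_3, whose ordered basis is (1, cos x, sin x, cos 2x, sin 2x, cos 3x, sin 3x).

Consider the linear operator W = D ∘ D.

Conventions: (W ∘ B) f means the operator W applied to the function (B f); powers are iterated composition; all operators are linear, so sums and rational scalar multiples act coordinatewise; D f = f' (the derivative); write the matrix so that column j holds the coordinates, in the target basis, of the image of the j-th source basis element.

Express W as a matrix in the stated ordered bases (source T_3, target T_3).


the matrix is [[0, 0, 0, 0, 0, 0, 0]; [0, -1, 0, 0, 0, 0, 0]; [0, 0, -1, 0, 0, 0, 0]; [0, 0, 0, -4, 0, 0, 0]; [0, 0, 0, 0, -4, 0, 0]; [0, 0, 0, 0, 0, -9, 0]; [0, 0, 0, 0, 0, 0, -9]] (rows listed top to bottom)

image of 1: 0
image of cos x: -cos x
image of sin x: -sin x
image of cos 2x: -4cos 2x
image of sin 2x: -4sin 2x
image of cos 3x: -9cos 3x
image of sin 3x: -9sin 3x
each image's coordinates form column j of the matrix


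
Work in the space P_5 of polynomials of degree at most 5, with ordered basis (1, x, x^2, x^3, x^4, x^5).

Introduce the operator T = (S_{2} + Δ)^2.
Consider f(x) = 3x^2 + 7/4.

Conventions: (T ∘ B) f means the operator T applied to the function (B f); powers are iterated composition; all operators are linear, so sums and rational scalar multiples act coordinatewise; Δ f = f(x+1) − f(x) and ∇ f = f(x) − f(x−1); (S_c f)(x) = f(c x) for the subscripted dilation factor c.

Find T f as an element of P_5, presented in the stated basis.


S_{2} f = 12x^2 + 7/4
Δ f = 6x + 3
(S_{2} + Δ) f = 12x^2 + 6x + 19/4
S_{2} (S_{2} + Δ) f = 48x^2 + 12x + 19/4
Δ (S_{2} + Δ) f = 24x + 18
(S_{2} + Δ) (S_{2} + Δ) f = 48x^2 + 36x + 91/4

the image equals g(x) = 48x^2 + 36x + 91/4


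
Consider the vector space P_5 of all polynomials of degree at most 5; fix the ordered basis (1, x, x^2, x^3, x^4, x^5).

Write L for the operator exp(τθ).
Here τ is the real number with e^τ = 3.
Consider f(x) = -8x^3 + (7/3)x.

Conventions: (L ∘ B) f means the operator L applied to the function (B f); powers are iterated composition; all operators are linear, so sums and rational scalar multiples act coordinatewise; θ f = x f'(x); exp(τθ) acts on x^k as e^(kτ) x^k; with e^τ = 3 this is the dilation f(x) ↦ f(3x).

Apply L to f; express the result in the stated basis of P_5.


exp(τθ) x^k = e^(kτ) x^k; with e^τ = 3 this sends x^k to 3^k x^k
x ↦ 3 x
x^3 ↦ 27 x^3
applying this coordinatewise to f: exp(τθ) f = -216x^3 + 7x

g(x) = -216x^3 + 7x


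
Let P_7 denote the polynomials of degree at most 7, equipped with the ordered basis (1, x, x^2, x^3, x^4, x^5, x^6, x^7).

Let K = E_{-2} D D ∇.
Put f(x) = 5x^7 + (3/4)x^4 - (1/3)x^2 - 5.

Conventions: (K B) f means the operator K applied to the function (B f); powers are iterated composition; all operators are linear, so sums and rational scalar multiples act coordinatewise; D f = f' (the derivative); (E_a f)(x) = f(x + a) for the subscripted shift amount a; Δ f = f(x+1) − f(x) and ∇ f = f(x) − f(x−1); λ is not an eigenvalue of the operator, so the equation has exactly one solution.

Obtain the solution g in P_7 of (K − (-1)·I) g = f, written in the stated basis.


write g with unknown coordinates in the stated basis and equate coefficients in (K − (-1)·I) g = f
solving from the highest basis element down gives g = 5x^7 - (4197/4)x^4 + 10500x^3 - (119701/3)x^2 + 93432x - 170270
check: K g = 1050x^4 - 10500x^3 + 39900x^2 - 93432x + 170265
so K g − (-1)·g = 5x^7 + (3/4)x^4 - (1/3)x^2 - 5 = f ✓

the result is g(x) = 5x^7 - (4197/4)x^4 + 10500x^3 - (119701/3)x^2 + 93432x - 170270


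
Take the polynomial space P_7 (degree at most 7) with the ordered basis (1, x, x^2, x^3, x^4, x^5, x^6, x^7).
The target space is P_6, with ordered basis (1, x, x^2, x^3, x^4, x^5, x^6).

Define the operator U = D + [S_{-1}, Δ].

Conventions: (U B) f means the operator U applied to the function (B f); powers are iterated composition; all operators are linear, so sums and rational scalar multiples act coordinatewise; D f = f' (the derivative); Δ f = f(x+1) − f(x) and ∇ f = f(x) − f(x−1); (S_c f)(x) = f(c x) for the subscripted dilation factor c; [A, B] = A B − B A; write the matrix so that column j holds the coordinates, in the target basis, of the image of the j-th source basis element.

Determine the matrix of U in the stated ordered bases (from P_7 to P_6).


the matrix is [[0, 3, 0, 2, 0, 2, 0, 2]; [0, 0, -2, 0, -8, 0, -12, 0]; [0, 0, 0, 9, 0, 20, 0, 42]; [0, 0, 0, 0, -4, 0, -40, 0]; [0, 0, 0, 0, 0, 15, 0, 70]; [0, 0, 0, 0, 0, 0, -6, 0]; [0, 0, 0, 0, 0, 0, 0, 21]] (rows listed top to bottom)

image of 1: 0
image of x: 3
image of x^2: -2x
image of x^3: 9x^2 + 2
image of x^4: -4x^3 - 8x
image of x^5: 15x^4 + 20x^2 + 2
image of x^6: -6x^5 - 40x^3 - 12x
image of x^7: 21x^6 + 70x^4 + 42x^2 + 2
each image's coordinates form column j of the matrix


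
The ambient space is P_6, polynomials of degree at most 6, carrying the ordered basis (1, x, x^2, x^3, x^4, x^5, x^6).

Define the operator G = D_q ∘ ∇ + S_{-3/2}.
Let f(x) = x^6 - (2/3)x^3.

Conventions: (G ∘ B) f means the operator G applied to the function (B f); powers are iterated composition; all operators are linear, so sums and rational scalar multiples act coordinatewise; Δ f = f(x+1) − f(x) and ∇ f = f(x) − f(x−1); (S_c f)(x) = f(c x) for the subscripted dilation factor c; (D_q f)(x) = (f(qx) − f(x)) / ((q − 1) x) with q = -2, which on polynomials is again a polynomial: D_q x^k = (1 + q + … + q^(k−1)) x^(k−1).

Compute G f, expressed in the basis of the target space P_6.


g(x) = (729/64)x^6 + 66x^4 + (309/4)x^3 + 60x^2 + 17x + 8

∇ f = 6x^5 - 15x^4 + 20x^3 - 17x^2 + 8x - 5/3
D_q ∇ f = 66x^4 + 75x^3 + 60x^2 + 17x + 8
S_{-3/2} f = (729/64)x^6 + (9/4)x^3
(D_q ∘ ∇ + S_{-3/2}) f = (729/64)x^6 + 66x^4 + (309/4)x^3 + 60x^2 + 17x + 8


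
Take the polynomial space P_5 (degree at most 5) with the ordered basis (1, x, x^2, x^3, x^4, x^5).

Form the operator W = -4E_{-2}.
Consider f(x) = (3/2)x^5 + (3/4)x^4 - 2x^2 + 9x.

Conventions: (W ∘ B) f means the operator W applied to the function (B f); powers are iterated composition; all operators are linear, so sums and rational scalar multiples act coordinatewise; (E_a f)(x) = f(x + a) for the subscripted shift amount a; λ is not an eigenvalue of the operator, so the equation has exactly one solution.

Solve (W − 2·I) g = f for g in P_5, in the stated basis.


the image equals g(x) = -(1/4)x^5 - (43/24)x^4 - (26/9)x^3 + (37/9)x^2 + (415/54)x - 190/81

write g with unknown coordinates in the stated basis and equate coefficients in (W − 2·I) g = f
solving from the highest basis element down gives g = -(1/4)x^5 - (43/24)x^4 - (26/9)x^3 + (37/9)x^2 + (415/54)x - 190/81
check: W g = x^5 - (17/6)x^4 - (52/9)x^3 + (56/9)x^2 + (658/27)x - 380/81
so W g − 2·g = (3/2)x^5 + (3/4)x^4 - 2x^2 + 9x = f ✓


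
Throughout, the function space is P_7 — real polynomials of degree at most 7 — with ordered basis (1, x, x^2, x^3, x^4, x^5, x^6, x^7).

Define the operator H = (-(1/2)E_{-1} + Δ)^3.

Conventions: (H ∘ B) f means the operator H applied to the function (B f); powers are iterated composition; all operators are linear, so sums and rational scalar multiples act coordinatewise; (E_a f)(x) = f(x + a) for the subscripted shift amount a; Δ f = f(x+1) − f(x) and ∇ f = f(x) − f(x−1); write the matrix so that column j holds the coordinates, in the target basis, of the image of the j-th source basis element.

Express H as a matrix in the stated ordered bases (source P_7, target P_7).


image of 1: -1/8
image of x: -(1/8)x + 9/8
image of x^2: -(1/8)x^2 + (9/4)x - 51/8
image of x^3: -(1/8)x^3 + (27/8)x^2 - (153/8)x + 117/8
image of x^4: -(1/8)x^4 + (9/2)x^3 - (153/4)x^2 + (117/2)x + 93/8
image of x^5: -(1/8)x^5 + (45/8)x^4 - (255/4)x^3 + (585/4)x^2 + (465/8)x + 1629/8
image of x^6: -(1/8)x^6 + (27/4)x^5 - (765/8)x^4 + (585/2)x^3 + (1395/8)x^2 + (4887/4)x + 3189/8
image of x^7: -(1/8)x^7 + (63/8)x^6 - (1071/8)x^5 + (4095/8)x^4 + (3255/8)x^3 + (34209/8)x^2 + (22323/8)x + 17397/8
each image's coordinates form column j of the matrix

the matrix is [[-1/8, 9/8, -51/8, 117/8, 93/8, 1629/8, 3189/8, 17397/8]; [0, -1/8, 9/4, -153/8, 117/2, 465/8, 4887/4, 22323/8]; [0, 0, -1/8, 27/8, -153/4, 585/4, 1395/8, 34209/8]; [0, 0, 0, -1/8, 9/2, -255/4, 585/2, 3255/8]; [0, 0, 0, 0, -1/8, 45/8, -765/8, 4095/8]; [0, 0, 0, 0, 0, -1/8, 27/4, -1071/8]; [0, 0, 0, 0, 0, 0, -1/8, 63/8]; [0, 0, 0, 0, 0, 0, 0, -1/8]] (rows listed top to bottom)


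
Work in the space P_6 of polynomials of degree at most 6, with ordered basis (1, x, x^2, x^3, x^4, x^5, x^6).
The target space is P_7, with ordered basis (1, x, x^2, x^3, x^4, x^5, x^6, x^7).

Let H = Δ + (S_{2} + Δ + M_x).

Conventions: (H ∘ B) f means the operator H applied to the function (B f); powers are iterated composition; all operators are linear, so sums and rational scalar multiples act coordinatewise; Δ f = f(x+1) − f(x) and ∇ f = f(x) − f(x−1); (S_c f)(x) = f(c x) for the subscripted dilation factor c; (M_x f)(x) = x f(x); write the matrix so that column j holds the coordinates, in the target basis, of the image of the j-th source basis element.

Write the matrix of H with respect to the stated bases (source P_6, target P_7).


the matrix is [[1, 2, 2, 2, 2, 2, 2]; [1, 2, 4, 6, 8, 10, 12]; [0, 1, 4, 6, 12, 20, 30]; [0, 0, 1, 8, 8, 20, 40]; [0, 0, 0, 1, 16, 10, 30]; [0, 0, 0, 0, 1, 32, 12]; [0, 0, 0, 0, 0, 1, 64]; [0, 0, 0, 0, 0, 0, 1]] (rows listed top to bottom)

image of 1: x + 1
image of x: x^2 + 2x + 2
image of x^2: x^3 + 4x^2 + 4x + 2
image of x^3: x^4 + 8x^3 + 6x^2 + 6x + 2
image of x^4: x^5 + 16x^4 + 8x^3 + 12x^2 + 8x + 2
image of x^5: x^6 + 32x^5 + 10x^4 + 20x^3 + 20x^2 + 10x + 2
image of x^6: x^7 + 64x^6 + 12x^5 + 30x^4 + 40x^3 + 30x^2 + 12x + 2
each image's coordinates form column j of the matrix


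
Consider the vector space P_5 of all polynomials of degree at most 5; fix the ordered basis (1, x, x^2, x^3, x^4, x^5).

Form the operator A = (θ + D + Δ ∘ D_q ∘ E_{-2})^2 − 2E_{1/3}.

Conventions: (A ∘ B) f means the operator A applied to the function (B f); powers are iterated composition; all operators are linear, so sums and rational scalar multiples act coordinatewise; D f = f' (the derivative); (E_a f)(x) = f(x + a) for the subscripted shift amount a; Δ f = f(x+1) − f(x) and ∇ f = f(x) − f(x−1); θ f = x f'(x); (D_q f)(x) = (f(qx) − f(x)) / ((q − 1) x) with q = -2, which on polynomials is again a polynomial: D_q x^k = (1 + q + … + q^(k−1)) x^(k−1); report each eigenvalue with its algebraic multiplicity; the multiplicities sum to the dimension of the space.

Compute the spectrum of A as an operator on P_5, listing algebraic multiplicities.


image of 1: -2
image of x: -x + 1/3
image of x^2: 2x^2 + (14/3)x - 2/9
image of x^3: 7x^3 + 13x^2 + (88/3)x + 808/27
image of x^4: 14x^4 + (76/3)x^3 - (238/3)x^2 - (8675/27)x - 18146/81
image of x^5: 23x^5 + (125/3)x^4 + (3328/9)x^3 + (42343/27)x^2 + (241775/81)x + 401920/243
the matrix is upper triangular; its diagonal is (-2, -1, 2, 7, 14, 23)
for a triangular matrix the eigenvalues are the diagonal entries, with algebraic multiplicity their repetition count

λ = -2 (multiplicity 1), λ = -1 (multiplicity 1), λ = 2 (multiplicity 1), λ = 7 (multiplicity 1), λ = 14 (multiplicity 1), λ = 23 (multiplicity 1)


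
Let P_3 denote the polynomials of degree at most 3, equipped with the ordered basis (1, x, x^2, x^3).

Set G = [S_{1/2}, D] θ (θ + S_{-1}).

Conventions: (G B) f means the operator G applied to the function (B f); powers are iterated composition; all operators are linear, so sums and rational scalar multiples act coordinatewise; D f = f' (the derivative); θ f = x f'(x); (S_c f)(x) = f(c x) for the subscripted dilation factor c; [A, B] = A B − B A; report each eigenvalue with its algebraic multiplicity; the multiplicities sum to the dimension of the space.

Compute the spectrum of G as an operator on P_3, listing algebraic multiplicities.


λ = 0 (multiplicity 4)

image of 1: 0
image of x: 0
image of x^2: 3x
image of x^3: (9/4)x^2
the matrix is upper triangular; its diagonal is (0, 0, 0, 0)
for a triangular matrix the eigenvalues are the diagonal entries, with algebraic multiplicity their repetition count


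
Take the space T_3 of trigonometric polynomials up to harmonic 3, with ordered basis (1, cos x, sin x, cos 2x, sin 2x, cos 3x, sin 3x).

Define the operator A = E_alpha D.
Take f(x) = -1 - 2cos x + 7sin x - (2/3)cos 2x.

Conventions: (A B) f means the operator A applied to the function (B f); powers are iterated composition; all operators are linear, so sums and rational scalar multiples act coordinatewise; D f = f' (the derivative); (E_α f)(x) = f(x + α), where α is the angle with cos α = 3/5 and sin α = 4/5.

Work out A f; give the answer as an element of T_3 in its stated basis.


g(x) = (29/5)cos x - (22/5)sin x + (32/25)cos 2x - (28/75)sin 2x

D f = 7cos x + 2sin x + (4/3)sin 2x
E_alpha D f = (29/5)cos x - (22/5)sin x + (32/25)cos 2x - (28/75)sin 2x


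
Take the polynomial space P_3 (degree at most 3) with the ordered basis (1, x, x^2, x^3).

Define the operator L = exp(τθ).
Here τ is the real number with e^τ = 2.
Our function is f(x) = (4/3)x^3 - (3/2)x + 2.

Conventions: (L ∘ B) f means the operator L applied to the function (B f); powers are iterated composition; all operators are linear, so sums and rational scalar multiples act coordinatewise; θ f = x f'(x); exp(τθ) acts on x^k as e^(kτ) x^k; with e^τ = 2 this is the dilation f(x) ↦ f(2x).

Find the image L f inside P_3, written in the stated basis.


the result is g(x) = (32/3)x^3 - 3x + 2

exp(τθ) x^k = e^(kτ) x^k; with e^τ = 2 this sends x^k to 2^k x^k
x ↦ 2 x
x^3 ↦ 8 x^3
applying this coordinatewise to f: exp(τθ) f = (32/3)x^3 - 3x + 2


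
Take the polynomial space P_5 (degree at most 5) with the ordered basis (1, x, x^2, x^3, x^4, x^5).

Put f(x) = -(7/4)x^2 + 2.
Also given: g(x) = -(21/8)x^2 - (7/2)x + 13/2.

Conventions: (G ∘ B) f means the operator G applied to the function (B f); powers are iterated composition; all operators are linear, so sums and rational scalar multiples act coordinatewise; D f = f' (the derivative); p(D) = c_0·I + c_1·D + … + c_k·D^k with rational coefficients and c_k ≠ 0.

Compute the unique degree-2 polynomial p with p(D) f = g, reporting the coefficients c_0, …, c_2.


D^0 f = -(7/4)x^2 + 2
D^1 f = -(7/2)x
D^2 f = -7/2
matching coefficients of g against c_0 f + c_1 Df + … from the top degree down determines the c_i
solution: c_0 = 3/2, c_1 = 1, c_2 = -1

c_0 = 3/2, c_1 = 1, c_2 = -1


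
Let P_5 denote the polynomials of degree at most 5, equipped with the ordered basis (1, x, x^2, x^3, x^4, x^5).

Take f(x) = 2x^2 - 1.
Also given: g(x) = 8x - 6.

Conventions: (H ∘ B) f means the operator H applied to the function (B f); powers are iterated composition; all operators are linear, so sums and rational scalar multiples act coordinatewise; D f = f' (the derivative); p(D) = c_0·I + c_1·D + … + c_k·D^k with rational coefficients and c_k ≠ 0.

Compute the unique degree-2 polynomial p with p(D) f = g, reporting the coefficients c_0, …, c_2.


D^0 f = 2x^2 - 1
D^1 f = 4x
D^2 f = 4
matching coefficients of g against c_0 f + c_1 Df + … from the top degree down determines the c_i
solution: c_0 = 0, c_1 = 2, c_2 = -3/2

p(D) = 2·D − (3/2)·D^2, i.e. c_0 = 0, c_1 = 2, c_2 = -3/2


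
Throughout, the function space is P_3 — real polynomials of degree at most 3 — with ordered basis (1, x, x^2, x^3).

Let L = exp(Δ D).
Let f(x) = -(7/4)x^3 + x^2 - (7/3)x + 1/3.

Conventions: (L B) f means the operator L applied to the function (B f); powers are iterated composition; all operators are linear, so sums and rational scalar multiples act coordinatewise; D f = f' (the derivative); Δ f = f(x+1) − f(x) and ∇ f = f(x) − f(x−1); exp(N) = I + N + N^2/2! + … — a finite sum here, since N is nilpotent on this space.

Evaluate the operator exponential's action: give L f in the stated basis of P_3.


order-1 term: -(21/2)x - 13/4
the series for exp(Δ D) f terminates at order 1
exp(Δ D) f = -(7/4)x^3 + x^2 - (77/6)x - 35/12

g(x) = -(7/4)x^3 + x^2 - (77/6)x - 35/12


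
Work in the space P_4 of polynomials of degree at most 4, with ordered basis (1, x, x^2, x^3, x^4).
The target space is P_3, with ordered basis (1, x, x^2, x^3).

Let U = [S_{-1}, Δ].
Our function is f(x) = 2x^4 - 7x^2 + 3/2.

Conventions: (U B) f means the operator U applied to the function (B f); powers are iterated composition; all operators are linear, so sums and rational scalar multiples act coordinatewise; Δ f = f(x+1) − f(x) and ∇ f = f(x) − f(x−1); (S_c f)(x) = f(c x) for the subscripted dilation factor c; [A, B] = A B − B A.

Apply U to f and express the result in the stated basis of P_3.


the image equals g(x) = -16x^3 + 12x

Δ f = 8x^3 + 12x^2 - 6x - 5
S_{-1} Δ f = -8x^3 + 12x^2 + 6x - 5
S_{-1} f = 2x^4 - 7x^2 + 3/2
Δ S_{-1} f = 8x^3 + 12x^2 - 6x - 5
[S_{-1}, Δ] f = -16x^3 + 12x


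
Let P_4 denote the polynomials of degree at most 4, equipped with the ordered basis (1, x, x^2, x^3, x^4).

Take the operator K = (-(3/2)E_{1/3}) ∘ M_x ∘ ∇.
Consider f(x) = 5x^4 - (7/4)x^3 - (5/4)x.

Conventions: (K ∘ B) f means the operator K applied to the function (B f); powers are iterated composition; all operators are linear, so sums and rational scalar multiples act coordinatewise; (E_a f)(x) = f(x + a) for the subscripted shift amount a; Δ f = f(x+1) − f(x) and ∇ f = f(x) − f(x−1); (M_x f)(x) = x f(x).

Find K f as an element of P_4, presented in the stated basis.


∇ f = 20x^3 - (141/4)x^2 + (101/4)x - 8
M_x ∇ f = 20x^4 - (141/4)x^3 + (101/4)x^2 - 8x
E_{1/3} M_x ∇ f = 20x^4 - (103/12)x^3 + (10/3)x^2 + (5/108)x - 149/162
(-(3/2)E_{1/3}) M_x ∇ f = -30x^4 + (103/8)x^3 - 5x^2 - (5/72)x + 149/108

g(x) = -30x^4 + (103/8)x^3 - 5x^2 - (5/72)x + 149/108


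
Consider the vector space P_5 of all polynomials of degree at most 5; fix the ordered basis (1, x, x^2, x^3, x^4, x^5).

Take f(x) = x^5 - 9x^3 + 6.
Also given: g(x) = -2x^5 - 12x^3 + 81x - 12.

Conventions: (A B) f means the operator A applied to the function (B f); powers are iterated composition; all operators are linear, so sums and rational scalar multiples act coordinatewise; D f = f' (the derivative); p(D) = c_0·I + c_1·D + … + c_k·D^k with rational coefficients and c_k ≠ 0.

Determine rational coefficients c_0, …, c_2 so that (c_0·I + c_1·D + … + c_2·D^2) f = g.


D^0 f = x^5 - 9x^3 + 6
D^1 f = 5x^4 - 27x^2
D^2 f = 20x^3 - 54x
matching coefficients of g against c_0 f + c_1 Df + … from the top degree down determines the c_i
solution: c_0 = -2, c_1 = 0, c_2 = -3/2

c_0 = -2, c_1 = 0, c_2 = -3/2


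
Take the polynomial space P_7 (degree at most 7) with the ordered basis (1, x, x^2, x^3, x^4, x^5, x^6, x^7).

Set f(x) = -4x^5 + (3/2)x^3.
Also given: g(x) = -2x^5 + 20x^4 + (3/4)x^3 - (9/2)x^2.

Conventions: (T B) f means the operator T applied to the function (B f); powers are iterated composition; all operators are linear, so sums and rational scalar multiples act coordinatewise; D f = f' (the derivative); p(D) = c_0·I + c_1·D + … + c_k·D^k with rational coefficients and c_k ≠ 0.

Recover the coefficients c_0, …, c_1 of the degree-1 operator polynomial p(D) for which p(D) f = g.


c_0 = 1/2, c_1 = -1

D^0 f = -4x^5 + (3/2)x^3
D^1 f = -20x^4 + (9/2)x^2
matching coefficients of g against c_0 f + c_1 Df + … from the top degree down determines the c_i
solution: c_0 = 1/2, c_1 = -1


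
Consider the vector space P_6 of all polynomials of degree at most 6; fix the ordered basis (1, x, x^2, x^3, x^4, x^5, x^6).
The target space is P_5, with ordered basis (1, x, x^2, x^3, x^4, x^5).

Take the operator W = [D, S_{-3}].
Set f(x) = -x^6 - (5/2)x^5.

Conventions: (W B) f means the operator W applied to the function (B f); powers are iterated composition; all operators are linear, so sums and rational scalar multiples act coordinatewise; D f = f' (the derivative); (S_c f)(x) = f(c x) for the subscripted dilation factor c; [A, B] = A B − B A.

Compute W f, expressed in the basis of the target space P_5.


the image equals g(x) = -5832x^5 + 4050x^4

S_{-3} f = -729x^6 + (1215/2)x^5
D S_{-3} f = -4374x^5 + (6075/2)x^4
D f = -6x^5 - (25/2)x^4
S_{-3} D f = 1458x^5 - (2025/2)x^4
[D, S_{-3}] f = -5832x^5 + 4050x^4


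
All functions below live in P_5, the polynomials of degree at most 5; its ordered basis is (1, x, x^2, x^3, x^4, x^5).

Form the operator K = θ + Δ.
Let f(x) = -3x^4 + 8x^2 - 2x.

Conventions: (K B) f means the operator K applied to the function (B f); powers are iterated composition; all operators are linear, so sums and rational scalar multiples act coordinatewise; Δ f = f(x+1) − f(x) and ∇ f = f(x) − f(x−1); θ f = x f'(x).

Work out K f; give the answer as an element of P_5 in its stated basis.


θ f = -12x^4 + 16x^2 - 2x
Δ f = -12x^3 - 18x^2 + 4x + 3
(θ + Δ) f = -12x^4 - 12x^3 - 2x^2 + 2x + 3

the image equals g(x) = -12x^4 - 12x^3 - 2x^2 + 2x + 3


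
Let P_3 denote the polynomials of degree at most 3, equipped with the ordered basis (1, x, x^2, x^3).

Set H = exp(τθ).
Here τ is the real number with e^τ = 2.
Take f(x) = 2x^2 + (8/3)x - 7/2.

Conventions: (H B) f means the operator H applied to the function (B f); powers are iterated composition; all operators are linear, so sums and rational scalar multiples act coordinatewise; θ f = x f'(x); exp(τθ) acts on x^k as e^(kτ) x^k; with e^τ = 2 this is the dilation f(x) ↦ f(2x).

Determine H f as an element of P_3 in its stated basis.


the image equals g(x) = 8x^2 + (16/3)x - 7/2

exp(τθ) x^k = e^(kτ) x^k; with e^τ = 2 this sends x^k to 2^k x^k
x ↦ 2 x
x^2 ↦ 4 x^2
applying this coordinatewise to f: exp(τθ) f = 8x^2 + (16/3)x - 7/2


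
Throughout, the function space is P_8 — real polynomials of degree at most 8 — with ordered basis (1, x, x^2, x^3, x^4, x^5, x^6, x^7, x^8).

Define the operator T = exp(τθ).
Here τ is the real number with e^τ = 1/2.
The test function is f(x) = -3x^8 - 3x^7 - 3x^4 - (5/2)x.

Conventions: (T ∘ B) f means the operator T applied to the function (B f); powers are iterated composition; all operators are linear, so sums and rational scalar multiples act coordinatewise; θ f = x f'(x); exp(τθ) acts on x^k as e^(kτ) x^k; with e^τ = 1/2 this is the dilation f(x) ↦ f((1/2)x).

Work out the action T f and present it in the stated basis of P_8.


g(x) = -(3/256)x^8 - (3/128)x^7 - (3/16)x^4 - (5/4)x

exp(τθ) x^k = e^(kτ) x^k; with e^τ = 1/2 this sends x^k to (1/2)^k x^k
x ↦ 1/2 x
x^4 ↦ 1/16 x^4
x^7 ↦ 1/128 x^7
x^8 ↦ 1/256 x^8
applying this coordinatewise to f: exp(τθ) f = -(3/256)x^8 - (3/128)x^7 - (3/16)x^4 - (5/4)x


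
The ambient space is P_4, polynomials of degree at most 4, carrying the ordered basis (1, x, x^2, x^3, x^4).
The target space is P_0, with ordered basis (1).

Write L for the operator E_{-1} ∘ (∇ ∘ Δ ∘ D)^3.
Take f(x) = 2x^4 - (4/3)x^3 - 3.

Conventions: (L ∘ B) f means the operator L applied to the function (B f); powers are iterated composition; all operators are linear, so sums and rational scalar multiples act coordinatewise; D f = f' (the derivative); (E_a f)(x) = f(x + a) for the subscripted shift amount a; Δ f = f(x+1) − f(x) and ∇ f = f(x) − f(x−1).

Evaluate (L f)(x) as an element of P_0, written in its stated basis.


D f = 8x^3 - 4x^2
Δ D f = 24x^2 + 16x + 4
∇ Δ D f = 48x - 8
D (∇ ∘ Δ ∘ D) f = 48
Δ D (∇ ∘ Δ ∘ D) f = 0
∇ Δ D (∇ ∘ Δ ∘ D) f = 0
D (∇ ∘ Δ ∘ D) (∇ ∘ Δ ∘ D) f = 0
Δ D (∇ ∘ Δ ∘ D) (∇ ∘ Δ ∘ D) f = 0
∇ Δ D (∇ ∘ Δ ∘ D) (∇ ∘ Δ ∘ D) f = 0
E_{-1} (∇ ∘ Δ ∘ D)^3 f = 0

the result is g(x) = 0


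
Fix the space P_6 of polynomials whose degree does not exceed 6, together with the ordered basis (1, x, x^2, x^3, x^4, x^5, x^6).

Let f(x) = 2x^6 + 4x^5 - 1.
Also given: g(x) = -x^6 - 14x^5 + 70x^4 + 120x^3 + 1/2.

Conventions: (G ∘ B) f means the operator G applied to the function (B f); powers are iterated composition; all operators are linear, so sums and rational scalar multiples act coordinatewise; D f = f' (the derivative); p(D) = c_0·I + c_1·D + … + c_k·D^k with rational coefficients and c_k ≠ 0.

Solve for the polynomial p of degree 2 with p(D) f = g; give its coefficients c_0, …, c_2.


c_0 = -1/2, c_1 = -1, c_2 = 3/2

D^0 f = 2x^6 + 4x^5 - 1
D^1 f = 12x^5 + 20x^4
D^2 f = 60x^4 + 80x^3
matching coefficients of g against c_0 f + c_1 Df + … from the top degree down determines the c_i
solution: c_0 = -1/2, c_1 = -1, c_2 = 3/2


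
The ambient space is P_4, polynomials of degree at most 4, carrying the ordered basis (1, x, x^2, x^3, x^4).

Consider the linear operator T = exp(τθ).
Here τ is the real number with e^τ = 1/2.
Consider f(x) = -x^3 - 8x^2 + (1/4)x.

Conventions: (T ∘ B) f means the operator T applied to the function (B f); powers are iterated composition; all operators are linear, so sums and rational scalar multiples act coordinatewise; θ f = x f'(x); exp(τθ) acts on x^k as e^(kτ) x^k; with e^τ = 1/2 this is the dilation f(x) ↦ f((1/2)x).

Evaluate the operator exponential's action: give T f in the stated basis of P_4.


the result is g(x) = -(1/8)x^3 - 2x^2 + (1/8)x

exp(τθ) x^k = e^(kτ) x^k; with e^τ = 1/2 this sends x^k to (1/2)^k x^k
x ↦ 1/2 x
x^2 ↦ 1/4 x^2
x^3 ↦ 1/8 x^3
applying this coordinatewise to f: exp(τθ) f = -(1/8)x^3 - 2x^2 + (1/8)x


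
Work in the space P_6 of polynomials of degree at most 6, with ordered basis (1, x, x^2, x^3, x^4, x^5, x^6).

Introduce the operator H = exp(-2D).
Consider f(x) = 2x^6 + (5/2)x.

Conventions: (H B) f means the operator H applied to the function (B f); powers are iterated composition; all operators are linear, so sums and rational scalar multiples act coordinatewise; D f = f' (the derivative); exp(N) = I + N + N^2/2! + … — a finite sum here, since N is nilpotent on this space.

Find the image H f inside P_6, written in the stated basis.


the result is g(x) = 2x^6 - 24x^5 + 120x^4 - 320x^3 + 480x^2 - (763/2)x + 123

order-1 term: -24x^5 - 5
order-2 term: 120x^4
order-3 term: -320x^3
order-4 term: 480x^2
order-5 term: -384x
order-6 term: 128
the series for exp(-2D) f terminates at order 6
exp(-2D) f = 2x^6 - 24x^5 + 120x^4 - 320x^3 + 480x^2 - (763/2)x + 123


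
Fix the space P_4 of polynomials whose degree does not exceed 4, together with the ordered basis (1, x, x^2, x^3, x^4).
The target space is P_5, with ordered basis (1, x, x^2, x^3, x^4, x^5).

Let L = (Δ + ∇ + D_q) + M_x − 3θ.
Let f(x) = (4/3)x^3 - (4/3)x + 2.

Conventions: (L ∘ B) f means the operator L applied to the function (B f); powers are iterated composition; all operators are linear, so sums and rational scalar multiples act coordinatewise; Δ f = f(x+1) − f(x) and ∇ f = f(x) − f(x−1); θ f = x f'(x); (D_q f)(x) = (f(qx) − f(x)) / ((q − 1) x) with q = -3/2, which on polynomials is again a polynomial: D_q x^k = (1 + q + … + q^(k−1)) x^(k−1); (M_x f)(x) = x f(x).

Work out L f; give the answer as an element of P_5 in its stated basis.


Δ f = 4x^2 + 4x
∇ f = 4x^2 - 4x
D_q f = (7/3)x^2 - 4/3
(Δ + ∇ + D_q) f = (31/3)x^2 - 4/3
M_x f = (4/3)x^4 - (4/3)x^2 + 2x
θ f = 4x^3 - (4/3)x
(-3θ) f = -12x^3 + 4x
((Δ + ∇ + D_q) + M_x − 3θ) f = (4/3)x^4 - 12x^3 + 9x^2 + 6x - 4/3

the image equals g(x) = (4/3)x^4 - 12x^3 + 9x^2 + 6x - 4/3


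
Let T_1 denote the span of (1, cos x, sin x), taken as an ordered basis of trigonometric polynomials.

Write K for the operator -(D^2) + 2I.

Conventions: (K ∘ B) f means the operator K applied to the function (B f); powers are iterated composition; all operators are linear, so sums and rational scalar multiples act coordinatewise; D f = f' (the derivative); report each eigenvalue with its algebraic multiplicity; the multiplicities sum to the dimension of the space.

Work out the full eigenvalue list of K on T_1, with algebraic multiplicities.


λ = 2 (multiplicity 1), λ = 3 (multiplicity 2)

image of 1: 2
image of cos x: 3cos x
image of sin x: 3sin x
the matrix is diagonal; its diagonal is (2, 3, 3)
for a triangular matrix the eigenvalues are the diagonal entries, with algebraic multiplicity their repetition count


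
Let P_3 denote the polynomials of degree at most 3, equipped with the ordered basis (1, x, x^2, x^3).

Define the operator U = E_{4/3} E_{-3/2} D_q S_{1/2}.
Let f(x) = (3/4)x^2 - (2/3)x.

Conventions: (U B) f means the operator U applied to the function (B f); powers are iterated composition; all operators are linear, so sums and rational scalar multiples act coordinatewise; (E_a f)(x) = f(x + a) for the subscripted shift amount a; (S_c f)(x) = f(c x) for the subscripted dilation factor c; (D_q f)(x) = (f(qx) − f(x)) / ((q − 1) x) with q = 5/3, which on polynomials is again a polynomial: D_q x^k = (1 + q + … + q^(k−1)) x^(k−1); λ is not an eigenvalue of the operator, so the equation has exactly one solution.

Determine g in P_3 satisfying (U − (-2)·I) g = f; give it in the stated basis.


write g with unknown coordinates in the stated basis and equate coefficients in (U − (-2)·I) g = f
solving from the highest basis element down gives g = (3/8)x^2 - (11/24)x + 13/96
check: U g = (1/4)x - 13/48
so U g − (-2)·g = (3/4)x^2 - (2/3)x = f ✓

the image equals g(x) = (3/8)x^2 - (11/24)x + 13/96
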